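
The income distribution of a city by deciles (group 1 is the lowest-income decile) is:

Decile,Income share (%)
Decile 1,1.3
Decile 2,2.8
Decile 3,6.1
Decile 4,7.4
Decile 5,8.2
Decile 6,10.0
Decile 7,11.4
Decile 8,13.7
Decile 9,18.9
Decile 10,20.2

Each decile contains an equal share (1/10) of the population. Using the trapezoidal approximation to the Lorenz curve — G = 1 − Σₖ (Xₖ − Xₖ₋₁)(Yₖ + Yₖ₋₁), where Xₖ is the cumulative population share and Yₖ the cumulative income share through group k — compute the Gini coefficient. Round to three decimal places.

Cumulative income shares Yₖ: 0.0130, 0.0410, 0.1020, 0.1760, 0.2580, 0.3580, 0.4720, 0.6090, 0.7980, 1.0000
Σ (Xₖ−Xₖ₋₁)(Yₖ+Yₖ₋₁) = (1/10)(0.0130+0.0000) + (1/10)(0.0410+0.0130) + (1/10)(0.1020+0.0410) + (1/10)(0.1760+0.1020) + (1/10)(0.2580+0.1760) + (1/10)(0.3580+0.2580) + (1/10)(0.4720+0.3580) + (1/10)(0.6090+0.4720) + (1/10)(0.7980+0.6090) + (1/10)(1.0000+0.7980)
  = 0.0013 + 0.0054 + 0.0143 + 0.0278 + 0.0434 + 0.0616 + 0.0830 + 0.1081 + 0.1407 + 0.1798 = 0.6654
G = 1 − 0.6654 = 0.3346

0.335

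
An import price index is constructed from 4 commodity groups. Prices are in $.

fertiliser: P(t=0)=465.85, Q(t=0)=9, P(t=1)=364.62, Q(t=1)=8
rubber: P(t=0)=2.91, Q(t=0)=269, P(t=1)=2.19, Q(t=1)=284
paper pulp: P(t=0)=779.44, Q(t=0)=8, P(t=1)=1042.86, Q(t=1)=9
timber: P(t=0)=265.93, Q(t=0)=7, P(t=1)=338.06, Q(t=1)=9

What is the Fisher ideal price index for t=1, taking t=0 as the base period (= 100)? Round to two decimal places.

Laspeyres component (base-period weights):
ΣP(t=1)Q(t=0) = 364.62×9 + 2.19×269 + 1042.86×8 + 338.06×7 = 3281.58 + 589.11 + 8342.88 + 2366.42 = 14579.99
ΣP(t=0)Q(t=0) = 465.85×9 + 2.91×269 + 779.44×8 + 265.93×7 = 4192.65 + 782.79 + 6235.52 + 1861.51 = 13072.47
L = 14579.99 / 13072.47 × 100 = 111.5320
Paasche component (current-period weights):
ΣP(t=1)Q(t=1) = 364.62×8 + 2.19×284 + 1042.86×9 + 338.06×9 = 2916.96 + 621.96 + 9385.74 + 3042.54 = 15967.2
ΣP(t=0)Q(t=1) = 465.85×8 + 2.91×284 + 779.44×9 + 265.93×9 = 3726.8 + 826.44 + 7014.96 + 2393.37 = 13961.57
P = 15967.2 / 13961.57 × 100 = 114.3654
Fisher = √(L × P) = √(111.5320 × 114.3654) = 112.9398

112.94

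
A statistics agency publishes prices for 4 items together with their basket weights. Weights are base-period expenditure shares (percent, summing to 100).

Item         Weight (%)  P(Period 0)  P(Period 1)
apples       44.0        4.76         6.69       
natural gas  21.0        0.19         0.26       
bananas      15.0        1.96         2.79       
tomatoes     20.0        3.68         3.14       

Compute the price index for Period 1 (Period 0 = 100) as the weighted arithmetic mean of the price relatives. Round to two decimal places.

128.99

apples: 44.0 × (6.69/4.76) = 44.0 × 1.405462 = 61.8403
natural gas: 21.0 × (0.26/0.19) = 21.0 × 1.368421 = 28.7368
bananas: 15.0 × (2.79/1.96) = 15.0 × 1.423469 = 21.3520
tomatoes: 20.0 × (3.14/3.68) = 20.0 × 0.853261 = 17.0652
Index = Σ wᵢ·(p₁ᵢ/p₀ᵢ) = 61.8403 + 28.7368 + 21.3520 + 17.0652 = 128.9944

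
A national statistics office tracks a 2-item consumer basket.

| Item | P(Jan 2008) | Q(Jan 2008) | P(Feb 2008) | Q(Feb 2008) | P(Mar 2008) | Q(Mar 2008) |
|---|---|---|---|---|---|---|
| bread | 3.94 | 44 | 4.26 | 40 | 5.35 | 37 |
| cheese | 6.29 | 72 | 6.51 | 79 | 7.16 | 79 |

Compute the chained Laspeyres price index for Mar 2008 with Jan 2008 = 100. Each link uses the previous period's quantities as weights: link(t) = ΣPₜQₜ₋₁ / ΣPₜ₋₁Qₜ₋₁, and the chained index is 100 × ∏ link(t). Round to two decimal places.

119.31

Link Jan 2008→Feb 2008:
ΣP(Feb 2008)Q(Jan 2008) = 4.26×44 + 6.51×72 = 187.44 + 468.72 = 656.16
ΣP(Jan 2008)Q(Jan 2008) = 3.94×44 + 6.29×72 = 173.36 + 452.88 = 626.24
link = 656.16/626.24 = 1.047777
Link Feb 2008→Mar 2008:
ΣP(Mar 2008)Q(Feb 2008) = 5.35×40 + 7.16×79 = 214 + 565.64 = 779.64
ΣP(Feb 2008)Q(Feb 2008) = 4.26×40 + 6.51×79 = 170.4 + 514.29 = 684.69
link = 779.64/684.69 = 1.138676
Chained index = 100 × 1.047777 × 1.138676 = 119.3079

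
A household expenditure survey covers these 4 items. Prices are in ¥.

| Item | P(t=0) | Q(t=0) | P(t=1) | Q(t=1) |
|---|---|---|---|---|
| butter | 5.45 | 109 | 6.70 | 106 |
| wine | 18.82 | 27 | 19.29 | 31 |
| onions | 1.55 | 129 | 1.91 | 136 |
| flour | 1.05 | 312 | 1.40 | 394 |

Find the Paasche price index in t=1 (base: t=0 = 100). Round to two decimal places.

118.70

Paasche price index uses current-period quantities as weights.
ΣP(t=1)·Q(t=1) = 6.70×106 + 19.29×31 + 1.91×136 + 1.40×394 = 710.2 + 597.99 + 259.76 + 551.6 = 2119.55
ΣP(t=0)·Q(t=1) = 5.45×106 + 18.82×31 + 1.55×136 + 1.05×394 = 577.7 + 583.42 + 210.8 + 413.7 = 1785.62
Index = 2119.55 / 1785.62 × 100 = 118.7011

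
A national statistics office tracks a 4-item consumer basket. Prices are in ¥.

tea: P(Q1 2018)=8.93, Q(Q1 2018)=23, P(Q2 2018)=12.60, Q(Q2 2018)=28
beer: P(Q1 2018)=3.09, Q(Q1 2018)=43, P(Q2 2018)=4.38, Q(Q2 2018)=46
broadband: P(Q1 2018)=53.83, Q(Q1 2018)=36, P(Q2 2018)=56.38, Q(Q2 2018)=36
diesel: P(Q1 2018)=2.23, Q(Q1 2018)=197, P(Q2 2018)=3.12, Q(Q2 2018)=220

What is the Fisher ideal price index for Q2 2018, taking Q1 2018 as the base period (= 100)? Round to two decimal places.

Laspeyres component (base-period weights):
ΣP(Q2 2018)Q(Q1 2018) = 12.60×23 + 4.38×43 + 56.38×36 + 3.12×197 = 289.8 + 188.34 + 2029.68 + 614.64 = 3122.46
ΣP(Q1 2018)Q(Q1 2018) = 8.93×23 + 3.09×43 + 53.83×36 + 2.23×197 = 205.39 + 132.87 + 1937.88 + 439.31 = 2715.45
L = 3122.46 / 2715.45 × 100 = 114.9887
Paasche component (current-period weights):
ΣP(Q2 2018)Q(Q2 2018) = 12.60×28 + 4.38×46 + 56.38×36 + 3.12×220 = 352.8 + 201.48 + 2029.68 + 686.4 = 3270.36
ΣP(Q1 2018)Q(Q2 2018) = 8.93×28 + 3.09×46 + 53.83×36 + 2.23×220 = 250.04 + 142.14 + 1937.88 + 490.6 = 2820.66
P = 3270.36 / 2820.66 × 100 = 115.9431
Fisher = √(L × P) = √(114.9887 × 115.9431) = 115.4649

115.46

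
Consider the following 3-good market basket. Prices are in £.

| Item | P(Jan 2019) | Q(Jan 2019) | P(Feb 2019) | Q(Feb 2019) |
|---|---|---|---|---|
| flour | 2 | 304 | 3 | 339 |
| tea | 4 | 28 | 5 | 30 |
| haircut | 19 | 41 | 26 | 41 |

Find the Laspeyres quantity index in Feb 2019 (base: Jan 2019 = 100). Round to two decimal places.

Laspeyres quantity index uses base-period prices as weights.
ΣP(Jan 2019)·Q(Feb 2019) = 2×339 + 4×30 + 19×41 = 678 + 120 + 779 = 1577
ΣP(Jan 2019)·Q(Jan 2019) = 2×304 + 4×28 + 19×41 = 608 + 112 + 779 = 1499
Index = 1577 / 1499 × 100 = 105.2035

105.20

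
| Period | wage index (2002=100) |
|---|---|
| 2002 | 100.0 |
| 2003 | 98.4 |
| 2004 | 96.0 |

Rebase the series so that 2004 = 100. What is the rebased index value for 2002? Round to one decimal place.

Rebased(2002) = 100.0 / 96.0 × 100 = 104.1667

104.2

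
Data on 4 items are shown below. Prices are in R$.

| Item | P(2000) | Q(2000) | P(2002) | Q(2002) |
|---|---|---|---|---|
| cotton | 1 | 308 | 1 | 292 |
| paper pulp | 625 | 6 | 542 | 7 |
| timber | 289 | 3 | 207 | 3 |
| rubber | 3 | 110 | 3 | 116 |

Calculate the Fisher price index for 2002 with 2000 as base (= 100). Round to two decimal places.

85.89

Laspeyres component (base-period weights):
ΣP(2002)Q(2000) = 1×308 + 542×6 + 207×3 + 3×110 = 308 + 3252 + 621 + 330 = 4511
ΣP(2000)Q(2000) = 1×308 + 625×6 + 289×3 + 3×110 = 308 + 3750 + 867 + 330 = 5255
L = 4511 / 5255 × 100 = 85.8421
Paasche component (current-period weights):
ΣP(2002)Q(2002) = 1×292 + 542×7 + 207×3 + 3×116 = 292 + 3794 + 621 + 348 = 5055
ΣP(2000)Q(2002) = 1×292 + 625×7 + 289×3 + 3×116 = 292 + 4375 + 867 + 348 = 5882
P = 5055 / 5882 × 100 = 85.9402
Fisher = √(L × P) = √(85.8421 × 85.9402) = 85.8911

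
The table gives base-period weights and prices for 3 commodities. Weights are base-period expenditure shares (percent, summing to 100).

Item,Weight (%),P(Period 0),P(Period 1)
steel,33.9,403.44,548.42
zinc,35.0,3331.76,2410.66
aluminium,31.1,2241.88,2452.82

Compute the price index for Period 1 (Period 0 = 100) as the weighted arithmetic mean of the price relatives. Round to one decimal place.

105.4

steel: 33.9 × (548.42/403.44) = 33.9 × 1.359360 = 46.0823
zinc: 35.0 × (2410.66/3331.76) = 35.0 × 0.723540 = 25.3239
aluminium: 31.1 × (2452.82/2241.88) = 31.1 × 1.094091 = 34.0262
Index = Σ wᵢ·(p₁ᵢ/p₀ᵢ) = 46.0823 + 25.3239 + 34.0262 = 105.4324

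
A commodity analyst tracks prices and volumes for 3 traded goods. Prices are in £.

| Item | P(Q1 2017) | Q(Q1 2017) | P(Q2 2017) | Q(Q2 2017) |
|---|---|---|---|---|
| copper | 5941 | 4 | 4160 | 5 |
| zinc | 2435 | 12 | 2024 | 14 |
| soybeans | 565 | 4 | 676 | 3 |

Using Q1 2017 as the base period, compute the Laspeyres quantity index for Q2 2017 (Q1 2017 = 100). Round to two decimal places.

Laspeyres quantity index uses base-period prices as weights.
ΣP(Q1 2017)·Q(Q2 2017) = 5941×5 + 2435×14 + 565×3 = 29705 + 34090 + 1695 = 65490
ΣP(Q1 2017)·Q(Q1 2017) = 5941×4 + 2435×12 + 565×4 = 23764 + 29220 + 2260 = 55244
Index = 65490 / 55244 × 100 = 118.5468

118.55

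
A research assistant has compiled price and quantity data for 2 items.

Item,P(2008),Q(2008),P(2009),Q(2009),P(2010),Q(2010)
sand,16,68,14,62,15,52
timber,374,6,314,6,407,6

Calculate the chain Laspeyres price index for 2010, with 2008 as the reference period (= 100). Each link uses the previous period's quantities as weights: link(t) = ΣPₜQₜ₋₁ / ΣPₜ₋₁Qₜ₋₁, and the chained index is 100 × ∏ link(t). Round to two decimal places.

Link 2008→2009:
ΣP(2009)Q(2008) = 14×68 + 314×6 = 952 + 1884 = 2836
ΣP(2008)Q(2008) = 16×68 + 374×6 = 1088 + 2244 = 3332
link = 2836/3332 = 0.851140
Link 2009→2010:
ΣP(2010)Q(2009) = 15×62 + 407×6 = 930 + 2442 = 3372
ΣP(2009)Q(2009) = 14×62 + 314×6 = 868 + 1884 = 2752
link = 3372/2752 = 1.225291
Chained index = 100 × 0.851140 × 1.225291 = 104.2894

104.29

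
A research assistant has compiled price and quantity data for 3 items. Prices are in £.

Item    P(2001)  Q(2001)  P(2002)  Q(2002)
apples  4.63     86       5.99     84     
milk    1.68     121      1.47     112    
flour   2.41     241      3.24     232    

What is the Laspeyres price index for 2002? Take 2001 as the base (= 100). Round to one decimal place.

Laspeyres price index uses base-period quantities as weights.
ΣP(2002)·Q(2001) = 5.99×86 + 1.47×121 + 3.24×241 = 515.14 + 177.87 + 780.84 = 1473.85
ΣP(2001)·Q(2001) = 4.63×86 + 1.68×121 + 2.41×241 = 398.18 + 203.28 + 580.81 = 1182.27
Index = 1473.85 / 1182.27 × 100 = 124.6627

124.7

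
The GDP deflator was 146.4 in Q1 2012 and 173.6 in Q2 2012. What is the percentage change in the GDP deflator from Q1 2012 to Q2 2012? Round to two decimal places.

Change = (173.6 − 146.4) / 146.4 × 100
       = 27.2 / 146.4 × 100 = 18.5792%

18.58%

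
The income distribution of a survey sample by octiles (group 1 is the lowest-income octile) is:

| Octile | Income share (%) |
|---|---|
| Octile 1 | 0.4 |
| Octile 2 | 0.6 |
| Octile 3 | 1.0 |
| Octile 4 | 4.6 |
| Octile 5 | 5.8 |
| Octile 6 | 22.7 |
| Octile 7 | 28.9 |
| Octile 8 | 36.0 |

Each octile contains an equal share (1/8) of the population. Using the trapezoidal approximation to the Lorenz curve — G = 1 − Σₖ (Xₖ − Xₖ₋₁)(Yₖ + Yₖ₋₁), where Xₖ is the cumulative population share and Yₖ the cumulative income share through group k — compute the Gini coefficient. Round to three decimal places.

0.571

Cumulative income shares Yₖ: 0.0040, 0.0100, 0.0200, 0.0660, 0.1240, 0.3510, 0.6400, 1.0000
Σ (Xₖ−Xₖ₋₁)(Yₖ+Yₖ₋₁) = (1/8)(0.0040+0.0000) + (1/8)(0.0100+0.0040) + (1/8)(0.0200+0.0100) + (1/8)(0.0660+0.0200) + (1/8)(0.1240+0.0660) + (1/8)(0.3510+0.1240) + (1/8)(0.6400+0.3510) + (1/8)(1.0000+0.6400)
  = 0.0005 + 0.0018 + 0.0037 + 0.0108 + 0.0238 + 0.0594 + 0.1239 + 0.2050 = 0.4287
G = 1 − 0.4287 = 0.5713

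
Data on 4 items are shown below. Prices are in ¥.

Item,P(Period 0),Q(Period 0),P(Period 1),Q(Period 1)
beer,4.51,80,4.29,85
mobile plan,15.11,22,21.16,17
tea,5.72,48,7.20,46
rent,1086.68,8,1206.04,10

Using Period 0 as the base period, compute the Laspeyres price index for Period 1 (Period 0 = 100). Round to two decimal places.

111.81

Laspeyres price index uses base-period quantities as weights.
ΣP(Period 1)·Q(Period 0) = 4.29×80 + 21.16×22 + 7.20×48 + 1206.04×8 = 343.2 + 465.52 + 345.6 + 9648.32 = 10802.64
ΣP(Period 0)·Q(Period 0) = 4.51×80 + 15.11×22 + 5.72×48 + 1086.68×8 = 360.8 + 332.42 + 274.56 + 8693.44 = 9661.22
Index = 10802.64 / 9661.22 × 100 = 111.8144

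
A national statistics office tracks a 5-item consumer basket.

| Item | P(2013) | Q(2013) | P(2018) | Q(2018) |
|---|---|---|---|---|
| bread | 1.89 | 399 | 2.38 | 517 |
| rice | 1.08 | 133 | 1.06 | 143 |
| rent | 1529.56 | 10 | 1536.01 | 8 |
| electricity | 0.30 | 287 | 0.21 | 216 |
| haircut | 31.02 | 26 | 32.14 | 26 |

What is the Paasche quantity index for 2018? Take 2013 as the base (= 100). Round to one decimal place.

Paasche quantity index uses current-period prices as weights.
ΣP(2018)·Q(2018) = 2.38×517 + 1.06×143 + 1536.01×8 + 0.21×216 + 32.14×26 = 1230.46 + 151.58 + 12288.08 + 45.36 + 835.64 = 14551.12
ΣP(2018)·Q(2013) = 2.38×399 + 1.06×133 + 1536.01×10 + 0.21×287 + 32.14×26 = 949.62 + 140.98 + 15360.1 + 60.27 + 835.64 = 17346.61
Index = 14551.12 / 17346.61 × 100 = 83.8845

83.9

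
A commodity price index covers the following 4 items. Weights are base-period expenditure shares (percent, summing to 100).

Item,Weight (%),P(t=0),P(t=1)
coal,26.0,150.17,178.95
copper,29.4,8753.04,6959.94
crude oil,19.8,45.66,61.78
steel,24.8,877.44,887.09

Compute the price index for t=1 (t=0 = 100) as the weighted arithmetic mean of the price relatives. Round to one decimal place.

106.2

coal: 26.0 × (178.95/150.17) = 26.0 × 1.191649 = 30.9829
copper: 29.4 × (6959.94/8753.04) = 29.4 × 0.795145 = 23.3773
crude oil: 19.8 × (61.78/45.66) = 19.8 × 1.353044 = 26.7903
steel: 24.8 × (887.09/877.44) = 24.8 × 1.010998 = 25.0727
Index = Σ wᵢ·(p₁ᵢ/p₀ᵢ) = 30.9829 + 23.3773 + 26.7903 + 25.0727 = 106.2232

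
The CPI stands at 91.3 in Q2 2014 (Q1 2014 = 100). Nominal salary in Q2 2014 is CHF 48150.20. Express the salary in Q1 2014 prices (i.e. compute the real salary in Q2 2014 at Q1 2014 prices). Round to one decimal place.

52738.4

Real = Nominal ÷ (Index/100) = 48150.20 ÷ (91.3/100)
     = 48150.20 ÷ 0.913 = 52738.4447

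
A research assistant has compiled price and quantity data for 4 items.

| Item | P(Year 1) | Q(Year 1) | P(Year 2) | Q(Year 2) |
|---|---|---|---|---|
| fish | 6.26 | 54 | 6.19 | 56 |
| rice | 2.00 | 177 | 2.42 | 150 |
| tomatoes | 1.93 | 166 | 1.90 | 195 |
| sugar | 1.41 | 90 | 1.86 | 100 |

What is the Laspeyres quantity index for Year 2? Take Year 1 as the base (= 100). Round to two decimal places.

Laspeyres quantity index uses base-period prices as weights.
ΣP(Year 1)·Q(Year 2) = 6.26×56 + 2.00×150 + 1.93×195 + 1.41×100 = 350.56 + 300 + 376.35 + 141 = 1167.91
ΣP(Year 1)·Q(Year 1) = 6.26×54 + 2.00×177 + 1.93×166 + 1.41×90 = 338.04 + 354 + 320.38 + 126.9 = 1139.32
Index = 1167.91 / 1139.32 × 100 = 102.5094

102.51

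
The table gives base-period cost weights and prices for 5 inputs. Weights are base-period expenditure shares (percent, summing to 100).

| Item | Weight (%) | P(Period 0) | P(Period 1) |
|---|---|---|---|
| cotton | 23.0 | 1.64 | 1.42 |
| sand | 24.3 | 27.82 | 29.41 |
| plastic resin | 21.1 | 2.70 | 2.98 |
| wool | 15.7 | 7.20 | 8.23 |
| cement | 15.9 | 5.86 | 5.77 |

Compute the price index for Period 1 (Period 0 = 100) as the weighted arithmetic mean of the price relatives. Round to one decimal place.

cotton: 23.0 × (1.42/1.64) = 23.0 × 0.865854 = 19.9146
sand: 24.3 × (29.41/27.82) = 24.3 × 1.057153 = 25.6888
plastic resin: 21.1 × (2.98/2.70) = 21.1 × 1.103704 = 23.2881
wool: 15.7 × (8.23/7.20) = 15.7 × 1.143056 = 17.9460
cement: 15.9 × (5.77/5.86) = 15.9 × 0.984642 = 15.6558
Index = Σ wᵢ·(p₁ᵢ/p₀ᵢ) = 19.9146 + 25.6888 + 23.2881 + 17.9460 + 15.6558 = 102.4934

102.5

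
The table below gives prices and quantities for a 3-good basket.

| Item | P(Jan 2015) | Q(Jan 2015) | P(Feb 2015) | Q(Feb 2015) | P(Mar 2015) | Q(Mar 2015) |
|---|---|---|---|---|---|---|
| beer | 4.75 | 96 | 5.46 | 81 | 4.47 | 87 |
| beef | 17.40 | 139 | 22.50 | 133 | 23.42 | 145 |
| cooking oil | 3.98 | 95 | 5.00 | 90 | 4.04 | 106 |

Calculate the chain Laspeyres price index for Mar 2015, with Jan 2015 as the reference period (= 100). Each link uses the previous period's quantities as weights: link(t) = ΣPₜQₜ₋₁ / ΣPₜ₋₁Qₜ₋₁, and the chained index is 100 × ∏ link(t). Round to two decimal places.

Link Jan 2015→Feb 2015:
ΣP(Feb 2015)Q(Jan 2015) = 5.46×96 + 22.50×139 + 5.00×95 = 524.16 + 3127.5 + 475 = 4126.66
ΣP(Jan 2015)Q(Jan 2015) = 4.75×96 + 17.40×139 + 3.98×95 = 456 + 2418.6 + 378.1 = 3252.7
link = 4126.66/3252.7 = 1.268688
Link Feb 2015→Mar 2015:
ΣP(Mar 2015)Q(Feb 2015) = 4.47×81 + 23.42×133 + 4.04×90 = 362.07 + 3114.86 + 363.6 = 3840.53
ΣP(Feb 2015)Q(Feb 2015) = 5.46×81 + 22.50×133 + 5.00×90 = 442.26 + 2992.5 + 450 = 3884.76
link = 3840.53/3884.76 = 0.988614
Chained index = 100 × 1.268688 × 0.988614 = 125.4243

125.42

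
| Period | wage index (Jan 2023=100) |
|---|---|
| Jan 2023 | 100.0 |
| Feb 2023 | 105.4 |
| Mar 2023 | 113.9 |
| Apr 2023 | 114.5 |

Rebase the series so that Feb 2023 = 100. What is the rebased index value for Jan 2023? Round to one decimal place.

Rebased(Jan 2023) = 100.0 / 105.4 × 100 = 94.8767

94.9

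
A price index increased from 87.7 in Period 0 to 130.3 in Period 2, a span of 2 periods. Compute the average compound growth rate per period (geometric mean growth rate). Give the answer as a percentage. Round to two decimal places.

Growth factor = (130.3/87.7)^(1/2) = (1.485747)^(1/2) = 1.218912
Growth rate = 1.218912 − 1 = 0.218912 = 21.8912%

21.89%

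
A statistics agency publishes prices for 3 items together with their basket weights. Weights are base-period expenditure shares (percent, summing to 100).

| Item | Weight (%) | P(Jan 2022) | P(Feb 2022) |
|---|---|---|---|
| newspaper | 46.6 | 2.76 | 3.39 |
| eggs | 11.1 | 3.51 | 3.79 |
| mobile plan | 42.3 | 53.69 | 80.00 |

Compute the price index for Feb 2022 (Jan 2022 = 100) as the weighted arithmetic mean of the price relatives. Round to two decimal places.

132.25

newspaper: 46.6 × (3.39/2.76) = 46.6 × 1.228261 = 57.2370
eggs: 11.1 × (3.79/3.51) = 11.1 × 1.079772 = 11.9855
mobile plan: 42.3 × (80.00/53.69) = 42.3 × 1.490035 = 63.0285
Index = Σ wᵢ·(p₁ᵢ/p₀ᵢ) = 57.2370 + 11.9855 + 63.0285 = 132.2509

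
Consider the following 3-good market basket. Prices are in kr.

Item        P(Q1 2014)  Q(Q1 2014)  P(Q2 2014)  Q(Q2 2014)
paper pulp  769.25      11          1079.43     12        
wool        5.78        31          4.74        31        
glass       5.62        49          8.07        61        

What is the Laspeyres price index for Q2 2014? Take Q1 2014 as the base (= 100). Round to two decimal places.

139.25

Laspeyres price index uses base-period quantities as weights.
ΣP(Q2 2014)·Q(Q1 2014) = 1079.43×11 + 4.74×31 + 8.07×49 = 11873.73 + 146.94 + 395.43 = 12416.1
ΣP(Q1 2014)·Q(Q1 2014) = 769.25×11 + 5.78×31 + 5.62×49 = 8461.75 + 179.18 + 275.38 = 8916.31
Index = 12416.1 / 8916.31 × 100 = 139.2516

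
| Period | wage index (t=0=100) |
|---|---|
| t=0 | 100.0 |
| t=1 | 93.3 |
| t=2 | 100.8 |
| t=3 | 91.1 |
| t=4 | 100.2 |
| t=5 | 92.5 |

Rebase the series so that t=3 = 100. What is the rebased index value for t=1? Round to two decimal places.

Rebased(t=1) = 93.3 / 91.1 × 100 = 102.4149

102.41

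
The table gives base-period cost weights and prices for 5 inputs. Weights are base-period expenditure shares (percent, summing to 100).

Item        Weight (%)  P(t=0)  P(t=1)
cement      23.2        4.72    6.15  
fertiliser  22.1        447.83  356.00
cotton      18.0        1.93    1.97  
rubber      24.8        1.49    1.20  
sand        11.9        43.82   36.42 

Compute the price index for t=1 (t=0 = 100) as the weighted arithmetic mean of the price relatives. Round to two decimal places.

cement: 23.2 × (6.15/4.72) = 23.2 × 1.302966 = 30.2288
fertiliser: 22.1 × (356.00/447.83) = 22.1 × 0.794945 = 17.5683
cotton: 18.0 × (1.97/1.93) = 18.0 × 1.020725 = 18.3731
rubber: 24.8 × (1.20/1.49) = 24.8 × 0.805369 = 19.9732
sand: 11.9 × (36.42/43.82) = 11.9 × 0.831127 = 9.8904
Index = Σ wᵢ·(p₁ᵢ/p₀ᵢ) = 30.2288 + 17.5683 + 18.3731 + 19.9732 + 9.8904 = 96.0337

96.03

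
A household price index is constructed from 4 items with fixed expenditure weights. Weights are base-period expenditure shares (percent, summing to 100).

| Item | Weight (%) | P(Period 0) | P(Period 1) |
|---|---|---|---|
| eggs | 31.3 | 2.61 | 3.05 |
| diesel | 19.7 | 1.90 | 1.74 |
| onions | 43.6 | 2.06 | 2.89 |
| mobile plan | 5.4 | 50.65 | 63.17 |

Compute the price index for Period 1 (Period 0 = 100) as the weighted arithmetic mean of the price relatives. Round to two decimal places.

122.52

eggs: 31.3 × (3.05/2.61) = 31.3 × 1.168582 = 36.5766
diesel: 19.7 × (1.74/1.90) = 19.7 × 0.915789 = 18.0411
onions: 43.6 × (2.89/2.06) = 43.6 × 1.402913 = 61.1670
mobile plan: 5.4 × (63.17/50.65) = 5.4 × 1.247187 = 6.7348
Index = Σ wᵢ·(p₁ᵢ/p₀ᵢ) = 36.5766 + 18.0411 + 61.1670 + 6.7348 = 122.5195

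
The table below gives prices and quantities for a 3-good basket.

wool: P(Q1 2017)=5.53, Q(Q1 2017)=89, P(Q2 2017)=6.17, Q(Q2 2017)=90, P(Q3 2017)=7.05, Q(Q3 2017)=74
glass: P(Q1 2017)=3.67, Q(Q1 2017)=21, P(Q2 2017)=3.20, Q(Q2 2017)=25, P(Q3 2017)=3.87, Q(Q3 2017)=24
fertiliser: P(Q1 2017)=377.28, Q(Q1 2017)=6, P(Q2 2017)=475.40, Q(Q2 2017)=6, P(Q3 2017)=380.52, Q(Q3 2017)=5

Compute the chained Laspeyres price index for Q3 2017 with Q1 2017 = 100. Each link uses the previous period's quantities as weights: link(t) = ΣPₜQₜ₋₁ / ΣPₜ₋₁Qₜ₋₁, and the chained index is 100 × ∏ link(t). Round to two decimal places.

Link Q1 2017→Q2 2017:
ΣP(Q2 2017)Q(Q1 2017) = 6.17×89 + 3.20×21 + 475.40×6 = 549.13 + 67.2 + 2852.4 = 3468.73
ΣP(Q1 2017)Q(Q1 2017) = 5.53×89 + 3.67×21 + 377.28×6 = 492.17 + 77.07 + 2263.68 = 2832.92
link = 3468.73/2832.92 = 1.224436
Link Q2 2017→Q3 2017:
ΣP(Q3 2017)Q(Q2 2017) = 7.05×90 + 3.87×25 + 380.52×6 = 634.5 + 96.75 + 2283.12 = 3014.37
ΣP(Q2 2017)Q(Q2 2017) = 6.17×90 + 3.20×25 + 475.40×6 = 555.3 + 80 + 2852.4 = 3487.7
link = 3014.37/3487.7 = 0.864286
Chained index = 100 × 1.224436 × 0.864286 = 105.8263

105.83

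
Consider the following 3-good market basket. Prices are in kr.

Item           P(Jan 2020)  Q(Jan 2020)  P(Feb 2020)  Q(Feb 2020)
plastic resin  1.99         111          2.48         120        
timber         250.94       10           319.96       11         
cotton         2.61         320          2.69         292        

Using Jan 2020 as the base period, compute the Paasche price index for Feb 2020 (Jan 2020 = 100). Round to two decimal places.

Paasche price index uses current-period quantities as weights.
ΣP(Feb 2020)·Q(Feb 2020) = 2.48×120 + 319.96×11 + 2.69×292 = 297.6 + 3519.56 + 785.48 = 4602.64
ΣP(Jan 2020)·Q(Feb 2020) = 1.99×120 + 250.94×11 + 2.61×292 = 238.8 + 2760.34 + 762.12 = 3761.26
Index = 4602.64 / 3761.26 × 100 = 122.3696

122.37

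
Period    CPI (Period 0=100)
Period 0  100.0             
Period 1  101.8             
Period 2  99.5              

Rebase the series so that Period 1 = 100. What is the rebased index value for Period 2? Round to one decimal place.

97.7

Rebased(Period 2) = 99.5 / 101.8 × 100 = 97.7407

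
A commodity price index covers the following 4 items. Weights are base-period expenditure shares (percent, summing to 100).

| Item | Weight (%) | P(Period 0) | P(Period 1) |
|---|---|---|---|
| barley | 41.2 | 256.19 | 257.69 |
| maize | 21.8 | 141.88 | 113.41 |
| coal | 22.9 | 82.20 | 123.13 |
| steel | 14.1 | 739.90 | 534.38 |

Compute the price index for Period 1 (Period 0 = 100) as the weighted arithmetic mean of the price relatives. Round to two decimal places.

barley: 41.2 × (257.69/256.19) = 41.2 × 1.005855 = 41.4412
maize: 21.8 × (113.41/141.88) = 21.8 × 0.799337 = 17.4256
coal: 22.9 × (123.13/82.20) = 22.9 × 1.497932 = 34.3026
steel: 14.1 × (534.38/739.90) = 14.1 × 0.722233 = 10.1835
Index = Σ wᵢ·(p₁ᵢ/p₀ᵢ) = 41.4412 + 17.4256 + 34.3026 + 10.1835 = 103.3529

103.35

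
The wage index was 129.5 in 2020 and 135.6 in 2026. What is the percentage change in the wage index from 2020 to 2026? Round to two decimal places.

4.71%

Change = (135.6 − 129.5) / 129.5 × 100
       = 6.1 / 129.5 × 100 = 4.7104%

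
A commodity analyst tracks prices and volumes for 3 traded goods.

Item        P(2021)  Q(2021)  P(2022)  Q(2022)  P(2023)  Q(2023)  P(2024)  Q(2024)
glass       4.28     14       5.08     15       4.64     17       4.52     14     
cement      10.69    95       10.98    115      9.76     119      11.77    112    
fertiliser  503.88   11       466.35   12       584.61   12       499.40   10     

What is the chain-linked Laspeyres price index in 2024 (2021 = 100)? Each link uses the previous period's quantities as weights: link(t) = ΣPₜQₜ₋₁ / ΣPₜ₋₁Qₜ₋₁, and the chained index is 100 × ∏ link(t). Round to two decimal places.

Link 2021→2022:
ΣP(2022)Q(2021) = 5.08×14 + 10.98×95 + 466.35×11 = 71.12 + 1043.1 + 5129.85 = 6244.07
ΣP(2021)Q(2021) = 4.28×14 + 10.69×95 + 503.88×11 = 59.92 + 1015.55 + 5542.68 = 6618.15
link = 6244.07/6618.15 = 0.943477
Link 2022→2023:
ΣP(2023)Q(2022) = 4.64×15 + 9.76×115 + 584.61×12 = 69.6 + 1122.4 + 7015.32 = 8207.32
ΣP(2022)Q(2022) = 5.08×15 + 10.98×115 + 466.35×12 = 76.2 + 1262.7 + 5596.2 = 6935.1
link = 8207.32/6935.1 = 1.183447
Link 2023→2024:
ΣP(2024)Q(2023) = 4.52×17 + 11.77×119 + 499.40×12 = 76.84 + 1400.63 + 5992.8 = 7470.27
ΣP(2023)Q(2023) = 4.64×17 + 9.76×119 + 584.61×12 = 78.88 + 1161.44 + 7015.32 = 8255.64
link = 7470.27/8255.64 = 0.904869
Chained index = 100 × 0.943477 × 1.183447 × 0.904869 = 101.0335

101.03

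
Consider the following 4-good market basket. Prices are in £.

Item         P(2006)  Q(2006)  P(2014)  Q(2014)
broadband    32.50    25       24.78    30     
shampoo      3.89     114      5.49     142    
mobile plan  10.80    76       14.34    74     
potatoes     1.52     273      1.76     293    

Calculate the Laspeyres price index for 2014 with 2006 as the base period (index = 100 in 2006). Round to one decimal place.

113.0

Laspeyres price index uses base-period quantities as weights.
ΣP(2014)·Q(2006) = 24.78×25 + 5.49×114 + 14.34×76 + 1.76×273 = 619.5 + 625.86 + 1089.84 + 480.48 = 2815.68
ΣP(2006)·Q(2006) = 32.50×25 + 3.89×114 + 10.80×76 + 1.52×273 = 812.5 + 443.46 + 820.8 + 414.96 = 2491.72
Index = 2815.68 / 2491.72 × 100 = 113.0015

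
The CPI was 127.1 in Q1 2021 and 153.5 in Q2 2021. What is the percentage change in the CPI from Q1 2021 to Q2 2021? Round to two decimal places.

Change = (153.5 − 127.1) / 127.1 × 100
       = 26.4 / 127.1 × 100 = 20.7710%

20.77%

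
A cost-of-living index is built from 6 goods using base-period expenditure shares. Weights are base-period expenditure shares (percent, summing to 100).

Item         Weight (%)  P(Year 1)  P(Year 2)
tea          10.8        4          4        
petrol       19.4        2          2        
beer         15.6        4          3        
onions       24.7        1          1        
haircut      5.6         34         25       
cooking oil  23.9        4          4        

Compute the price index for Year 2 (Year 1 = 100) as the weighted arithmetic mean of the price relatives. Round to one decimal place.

94.6

tea: 10.8 × (4/4) = 10.8 × 1.000000 = 10.8000
petrol: 19.4 × (2/2) = 19.4 × 1.000000 = 19.4000
beer: 15.6 × (3/4) = 15.6 × 0.750000 = 11.7000
onions: 24.7 × (1/1) = 24.7 × 1.000000 = 24.7000
haircut: 5.6 × (25/34) = 5.6 × 0.735294 = 4.1176
cooking oil: 23.9 × (4/4) = 23.9 × 1.000000 = 23.9000
Index = Σ wᵢ·(p₁ᵢ/p₀ᵢ) = 10.8000 + 19.4000 + 11.7000 + 24.7000 + 4.1176 + 23.9000 = 94.6176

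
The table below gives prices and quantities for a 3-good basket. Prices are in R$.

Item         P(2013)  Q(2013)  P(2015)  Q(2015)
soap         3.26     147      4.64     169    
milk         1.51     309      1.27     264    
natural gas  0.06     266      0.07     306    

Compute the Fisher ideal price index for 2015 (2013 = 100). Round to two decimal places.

Laspeyres component (base-period weights):
ΣP(2015)Q(2013) = 4.64×147 + 1.27×309 + 0.07×266 = 682.08 + 392.43 + 18.62 = 1093.13
ΣP(2013)Q(2013) = 3.26×147 + 1.51×309 + 0.06×266 = 479.22 + 466.59 + 15.96 = 961.77
L = 1093.13 / 961.77 × 100 = 113.6582
Paasche component (current-period weights):
ΣP(2015)Q(2015) = 4.64×169 + 1.27×264 + 0.07×306 = 784.16 + 335.28 + 21.42 = 1140.86
ΣP(2013)Q(2015) = 3.26×169 + 1.51×264 + 0.06×306 = 550.94 + 398.64 + 18.36 = 967.94
P = 1140.86 / 967.94 × 100 = 117.8647
Fisher = √(L × P) = √(113.6582 × 117.8647) = 115.7423

115.74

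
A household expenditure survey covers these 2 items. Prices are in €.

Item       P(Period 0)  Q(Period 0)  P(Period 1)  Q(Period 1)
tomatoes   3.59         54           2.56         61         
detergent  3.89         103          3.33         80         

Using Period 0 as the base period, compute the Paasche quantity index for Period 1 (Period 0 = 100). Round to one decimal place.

Paasche quantity index uses current-period prices as weights.
ΣP(Period 1)·Q(Period 1) = 2.56×61 + 3.33×80 = 156.16 + 266.4 = 422.56
ΣP(Period 1)·Q(Period 0) = 2.56×54 + 3.33×103 = 138.24 + 342.99 = 481.23
Index = 422.56 / 481.23 × 100 = 87.8083

87.8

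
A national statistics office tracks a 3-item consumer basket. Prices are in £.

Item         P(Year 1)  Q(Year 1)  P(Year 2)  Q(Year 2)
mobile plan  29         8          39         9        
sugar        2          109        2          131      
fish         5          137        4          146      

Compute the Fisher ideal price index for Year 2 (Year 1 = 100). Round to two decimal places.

95.25

Laspeyres component (base-period weights):
ΣP(Year 2)Q(Year 1) = 39×8 + 2×109 + 4×137 = 312 + 218 + 548 = 1078
ΣP(Year 1)Q(Year 1) = 29×8 + 2×109 + 5×137 = 232 + 218 + 685 = 1135
L = 1078 / 1135 × 100 = 94.9780
Paasche component (current-period weights):
ΣP(Year 2)Q(Year 2) = 39×9 + 2×131 + 4×146 = 351 + 262 + 584 = 1197
ΣP(Year 1)Q(Year 2) = 29×9 + 2×131 + 5×146 = 261 + 262 + 730 = 1253
P = 1197 / 1253 × 100 = 95.5307
Fisher = √(L × P) = √(94.9780 × 95.5307) = 95.2539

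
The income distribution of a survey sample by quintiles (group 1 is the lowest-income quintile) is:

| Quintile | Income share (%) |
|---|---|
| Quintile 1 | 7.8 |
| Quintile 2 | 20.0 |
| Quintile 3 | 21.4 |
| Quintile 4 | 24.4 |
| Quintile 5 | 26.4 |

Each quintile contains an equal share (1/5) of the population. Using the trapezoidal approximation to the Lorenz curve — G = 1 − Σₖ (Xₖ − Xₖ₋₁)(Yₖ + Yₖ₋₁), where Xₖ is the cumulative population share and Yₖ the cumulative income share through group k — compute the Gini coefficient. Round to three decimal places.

0.166

Cumulative income shares Yₖ: 0.0780, 0.2780, 0.4920, 0.7360, 1.0000
Σ (Xₖ−Xₖ₋₁)(Yₖ+Yₖ₋₁) = (1/5)(0.0780+0.0000) + (1/5)(0.2780+0.0780) + (1/5)(0.4920+0.2780) + (1/5)(0.7360+0.4920) + (1/5)(1.0000+0.7360)
  = 0.0156 + 0.0712 + 0.1540 + 0.2456 + 0.3472 = 0.8336
G = 1 − 0.8336 = 0.1664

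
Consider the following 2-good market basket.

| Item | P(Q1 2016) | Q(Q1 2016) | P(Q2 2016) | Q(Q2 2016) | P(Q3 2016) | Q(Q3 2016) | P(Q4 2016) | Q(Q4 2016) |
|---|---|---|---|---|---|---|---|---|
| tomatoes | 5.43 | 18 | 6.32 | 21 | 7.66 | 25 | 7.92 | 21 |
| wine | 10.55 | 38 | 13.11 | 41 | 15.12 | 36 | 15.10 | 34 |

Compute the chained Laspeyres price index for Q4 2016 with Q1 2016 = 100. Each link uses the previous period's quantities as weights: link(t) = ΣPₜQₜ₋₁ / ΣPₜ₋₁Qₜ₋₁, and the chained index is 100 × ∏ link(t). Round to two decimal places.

Link Q1 2016→Q2 2016:
ΣP(Q2 2016)Q(Q1 2016) = 6.32×18 + 13.11×38 = 113.76 + 498.18 = 611.94
ΣP(Q1 2016)Q(Q1 2016) = 5.43×18 + 10.55×38 = 97.74 + 400.9 = 498.64
link = 611.94/498.64 = 1.227218
Link Q2 2016→Q3 2016:
ΣP(Q3 2016)Q(Q2 2016) = 7.66×21 + 15.12×41 = 160.86 + 619.92 = 780.78
ΣP(Q2 2016)Q(Q2 2016) = 6.32×21 + 13.11×41 = 132.72 + 537.51 = 670.23
link = 780.78/670.23 = 1.164943
Link Q3 2016→Q4 2016:
ΣP(Q4 2016)Q(Q3 2016) = 7.92×25 + 15.10×36 = 198 + 543.6 = 741.6
ΣP(Q3 2016)Q(Q3 2016) = 7.66×25 + 15.12×36 = 191.5 + 544.32 = 735.82
link = 741.6/735.82 = 1.007855
Chained index = 100 × 1.227218 × 1.164943 × 1.007855 = 144.0870

144.09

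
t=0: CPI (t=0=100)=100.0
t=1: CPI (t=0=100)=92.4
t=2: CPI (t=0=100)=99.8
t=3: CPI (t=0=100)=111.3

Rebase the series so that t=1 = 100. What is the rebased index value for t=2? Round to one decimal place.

108.0

Rebased(t=2) = 99.8 / 92.4 × 100 = 108.0087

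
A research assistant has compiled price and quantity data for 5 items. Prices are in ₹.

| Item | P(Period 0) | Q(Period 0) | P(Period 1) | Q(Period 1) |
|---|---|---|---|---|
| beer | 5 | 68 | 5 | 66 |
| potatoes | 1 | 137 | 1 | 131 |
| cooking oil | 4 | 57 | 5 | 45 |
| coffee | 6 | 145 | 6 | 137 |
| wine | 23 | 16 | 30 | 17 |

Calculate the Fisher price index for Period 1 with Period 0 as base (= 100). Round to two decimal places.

108.77

Laspeyres component (base-period weights):
ΣP(Period 1)Q(Period 0) = 5×68 + 1×137 + 5×57 + 6×145 + 30×16 = 340 + 137 + 285 + 870 + 480 = 2112
ΣP(Period 0)Q(Period 0) = 5×68 + 1×137 + 4×57 + 6×145 + 23×16 = 340 + 137 + 228 + 870 + 368 = 1943
L = 2112 / 1943 × 100 = 108.6979
Paasche component (current-period weights):
ΣP(Period 1)Q(Period 1) = 5×66 + 1×131 + 5×45 + 6×137 + 30×17 = 330 + 131 + 225 + 822 + 510 = 2018
ΣP(Period 0)Q(Period 1) = 5×66 + 1×131 + 4×45 + 6×137 + 23×17 = 330 + 131 + 180 + 822 + 391 = 1854
P = 2018 / 1854 × 100 = 108.8457
Fisher = √(L × P) = √(108.6979 × 108.8457) = 108.7718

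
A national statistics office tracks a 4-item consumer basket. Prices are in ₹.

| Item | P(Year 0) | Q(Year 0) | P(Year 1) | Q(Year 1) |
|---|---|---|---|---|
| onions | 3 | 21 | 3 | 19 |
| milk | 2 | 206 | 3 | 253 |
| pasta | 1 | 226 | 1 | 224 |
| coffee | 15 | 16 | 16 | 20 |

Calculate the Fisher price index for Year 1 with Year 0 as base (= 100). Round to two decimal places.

Laspeyres component (base-period weights):
ΣP(Year 1)Q(Year 0) = 3×21 + 3×206 + 1×226 + 16×16 = 63 + 618 + 226 + 256 = 1163
ΣP(Year 0)Q(Year 0) = 3×21 + 2×206 + 1×226 + 15×16 = 63 + 412 + 226 + 240 = 941
L = 1163 / 941 × 100 = 123.5919
Paasche component (current-period weights):
ΣP(Year 1)Q(Year 1) = 3×19 + 3×253 + 1×224 + 16×20 = 57 + 759 + 224 + 320 = 1360
ΣP(Year 0)Q(Year 1) = 3×19 + 2×253 + 1×224 + 15×20 = 57 + 506 + 224 + 300 = 1087
P = 1360 / 1087 × 100 = 125.1150
Fisher = √(L × P) = √(123.5919 × 125.1150) = 124.3511

124.35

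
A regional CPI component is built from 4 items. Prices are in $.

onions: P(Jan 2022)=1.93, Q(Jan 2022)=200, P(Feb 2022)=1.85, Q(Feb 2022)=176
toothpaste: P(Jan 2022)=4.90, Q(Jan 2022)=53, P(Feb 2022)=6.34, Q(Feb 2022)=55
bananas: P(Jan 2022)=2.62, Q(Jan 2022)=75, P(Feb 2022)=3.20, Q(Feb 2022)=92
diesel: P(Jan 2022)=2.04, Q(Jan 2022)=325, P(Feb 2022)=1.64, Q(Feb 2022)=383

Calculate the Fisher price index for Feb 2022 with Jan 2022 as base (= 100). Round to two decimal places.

98.07

Laspeyres component (base-period weights):
ΣP(Feb 2022)Q(Jan 2022) = 1.85×200 + 6.34×53 + 3.20×75 + 1.64×325 = 370 + 336.02 + 240 + 533 = 1479.02
ΣP(Jan 2022)Q(Jan 2022) = 1.93×200 + 4.90×53 + 2.62×75 + 2.04×325 = 386 + 259.7 + 196.5 + 663 = 1505.2
L = 1479.02 / 1505.2 × 100 = 98.2607
Paasche component (current-period weights):
ΣP(Feb 2022)Q(Feb 2022) = 1.85×176 + 6.34×55 + 3.20×92 + 1.64×383 = 325.6 + 348.7 + 294.4 + 628.12 = 1596.82
ΣP(Jan 2022)Q(Feb 2022) = 1.93×176 + 4.90×55 + 2.62×92 + 2.04×383 = 339.68 + 269.5 + 241.04 + 781.32 = 1631.54
P = 1596.82 / 1631.54 × 100 = 97.8719
Fisher = √(L × P) = √(98.2607 × 97.8719) = 98.0661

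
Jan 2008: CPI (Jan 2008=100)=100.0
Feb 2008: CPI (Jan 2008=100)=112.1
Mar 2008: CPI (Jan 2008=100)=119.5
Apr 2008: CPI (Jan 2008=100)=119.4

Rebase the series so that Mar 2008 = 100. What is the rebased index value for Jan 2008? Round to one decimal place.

83.7

Rebased(Jan 2008) = 100.0 / 119.5 × 100 = 83.6820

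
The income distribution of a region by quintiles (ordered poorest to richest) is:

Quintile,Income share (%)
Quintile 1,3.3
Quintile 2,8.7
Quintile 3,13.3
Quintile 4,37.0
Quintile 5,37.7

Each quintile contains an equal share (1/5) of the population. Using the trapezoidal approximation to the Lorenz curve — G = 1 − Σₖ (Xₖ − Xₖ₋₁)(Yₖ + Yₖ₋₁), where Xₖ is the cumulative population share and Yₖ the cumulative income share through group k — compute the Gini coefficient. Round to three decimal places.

Cumulative income shares Yₖ: 0.0330, 0.1200, 0.2530, 0.6230, 1.0000
Σ (Xₖ−Xₖ₋₁)(Yₖ+Yₖ₋₁) = (1/5)(0.0330+0.0000) + (1/5)(0.1200+0.0330) + (1/5)(0.2530+0.1200) + (1/5)(0.6230+0.2530) + (1/5)(1.0000+0.6230)
  = 0.0066 + 0.0306 + 0.0746 + 0.1752 + 0.3246 = 0.6116
G = 1 − 0.6116 = 0.3884

0.388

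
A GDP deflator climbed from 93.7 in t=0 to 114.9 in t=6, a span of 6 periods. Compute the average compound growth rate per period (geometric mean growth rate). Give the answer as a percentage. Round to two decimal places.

Growth factor = (114.9/93.7)^(1/6) = (1.226254)^(1/6) = 1.034578
Growth rate = 1.034578 − 1 = 0.034578 = 3.4578%

3.46%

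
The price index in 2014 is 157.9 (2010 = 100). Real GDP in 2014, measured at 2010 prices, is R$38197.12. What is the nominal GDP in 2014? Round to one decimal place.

60313.3

Nominal = Real × (Index/100) = 38197.12 × (157.9/100)
        = 38197.12 × 1.579 = 60313.2525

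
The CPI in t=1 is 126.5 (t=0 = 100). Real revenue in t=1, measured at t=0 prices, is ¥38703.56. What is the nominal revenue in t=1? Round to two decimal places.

48960.00

Nominal = Real × (Index/100) = 38703.56 × (126.5/100)
        = 38703.56 × 1.265 = 48960.0034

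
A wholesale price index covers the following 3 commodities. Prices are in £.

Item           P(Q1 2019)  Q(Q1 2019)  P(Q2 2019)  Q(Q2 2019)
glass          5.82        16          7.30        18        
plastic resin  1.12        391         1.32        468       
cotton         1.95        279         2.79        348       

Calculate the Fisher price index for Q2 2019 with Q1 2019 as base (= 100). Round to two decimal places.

Laspeyres component (base-period weights):
ΣP(Q2 2019)Q(Q1 2019) = 7.30×16 + 1.32×391 + 2.79×279 = 116.8 + 516.12 + 778.41 = 1411.33
ΣP(Q1 2019)Q(Q1 2019) = 5.82×16 + 1.12×391 + 1.95×279 = 93.12 + 437.92 + 544.05 = 1075.09
L = 1411.33 / 1075.09 × 100 = 131.2755
Paasche component (current-period weights):
ΣP(Q2 2019)Q(Q2 2019) = 7.30×18 + 1.32×468 + 2.79×348 = 131.4 + 617.76 + 970.92 = 1720.08
ΣP(Q1 2019)Q(Q2 2019) = 5.82×18 + 1.12×468 + 1.95×348 = 104.76 + 524.16 + 678.6 = 1307.52
P = 1720.08 / 1307.52 × 100 = 131.5529
Fisher = √(L × P) = √(131.2755 × 131.5529) = 131.4141

131.41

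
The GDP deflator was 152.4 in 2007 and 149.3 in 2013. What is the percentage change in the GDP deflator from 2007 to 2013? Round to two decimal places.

-2.03%

Change = (149.3 − 152.4) / 152.4 × 100
       = -3.1 / 152.4 × 100 = -2.0341%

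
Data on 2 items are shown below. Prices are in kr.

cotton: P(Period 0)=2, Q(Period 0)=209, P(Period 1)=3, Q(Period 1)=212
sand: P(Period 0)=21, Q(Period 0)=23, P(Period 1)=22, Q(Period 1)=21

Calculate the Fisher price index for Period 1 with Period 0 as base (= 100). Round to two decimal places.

Laspeyres component (base-period weights):
ΣP(Period 1)Q(Period 0) = 3×209 + 22×23 = 627 + 506 = 1133
ΣP(Period 0)Q(Period 0) = 2×209 + 21×23 = 418 + 483 = 901
L = 1133 / 901 × 100 = 125.7492
Paasche component (current-period weights):
ΣP(Period 1)Q(Period 1) = 3×212 + 22×21 = 636 + 462 = 1098
ΣP(Period 0)Q(Period 1) = 2×212 + 21×21 = 424 + 441 = 865
P = 1098 / 865 × 100 = 126.9364
Fisher = √(L × P) = √(125.7492 × 126.9364) = 126.3414

126.34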